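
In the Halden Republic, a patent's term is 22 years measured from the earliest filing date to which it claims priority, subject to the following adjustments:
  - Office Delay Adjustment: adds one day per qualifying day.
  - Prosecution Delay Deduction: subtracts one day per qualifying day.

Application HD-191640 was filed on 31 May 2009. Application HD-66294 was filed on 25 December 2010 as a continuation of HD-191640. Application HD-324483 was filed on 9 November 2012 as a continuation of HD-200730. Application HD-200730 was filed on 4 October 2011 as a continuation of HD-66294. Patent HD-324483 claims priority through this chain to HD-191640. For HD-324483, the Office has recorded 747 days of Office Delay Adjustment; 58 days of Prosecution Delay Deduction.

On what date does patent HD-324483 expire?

2033-04-19

Earliest priority filing: 31 May 2009.
Base term: 31 May 2009 + 22 years → 31 May 2031.
Office Delay Adjustment: +747 days → 16 June 2033.
Prosecution Delay Deduction: −58 days → 19 April 2033.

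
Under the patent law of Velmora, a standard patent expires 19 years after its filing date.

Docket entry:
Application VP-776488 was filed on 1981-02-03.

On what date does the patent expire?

Filing date + 19 years → 3 February 2000.

February 3, 2000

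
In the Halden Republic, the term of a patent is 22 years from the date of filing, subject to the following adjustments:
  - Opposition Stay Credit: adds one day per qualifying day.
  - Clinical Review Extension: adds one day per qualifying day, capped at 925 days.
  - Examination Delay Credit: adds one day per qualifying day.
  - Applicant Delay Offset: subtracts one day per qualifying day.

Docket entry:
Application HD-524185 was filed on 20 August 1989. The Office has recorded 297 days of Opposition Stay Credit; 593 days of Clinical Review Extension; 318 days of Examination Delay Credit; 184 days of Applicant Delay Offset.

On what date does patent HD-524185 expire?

Base term: filing date + 22 years → 20 August 2011.
Opposition Stay Credit: +297 days → 12 June 2012.
Clinical Review Extension: 593 days (within the 925-day cap) → +593 days → 26 January 2014.
Examination Delay Credit: +318 days → 10 December 2014.
Applicant Delay Offset: −184 days → 9 June 2014.

June 9, 2014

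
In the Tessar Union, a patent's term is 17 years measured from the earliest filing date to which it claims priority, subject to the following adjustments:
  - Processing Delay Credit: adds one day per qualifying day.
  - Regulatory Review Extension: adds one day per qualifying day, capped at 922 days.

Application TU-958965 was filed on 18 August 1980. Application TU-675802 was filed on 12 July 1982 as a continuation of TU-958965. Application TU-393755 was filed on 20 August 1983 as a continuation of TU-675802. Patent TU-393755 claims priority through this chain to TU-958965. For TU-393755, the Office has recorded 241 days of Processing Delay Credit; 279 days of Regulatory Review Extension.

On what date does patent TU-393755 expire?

1999-01-20

Earliest priority filing: 18 August 1980.
Base term: 18 August 1980 + 17 years → 18 August 1997.
Processing Delay Credit: +241 days → 16 April 1998.
Regulatory Review Extension: 279 days (within the 922-day cap) → +279 days → 20 January 1999.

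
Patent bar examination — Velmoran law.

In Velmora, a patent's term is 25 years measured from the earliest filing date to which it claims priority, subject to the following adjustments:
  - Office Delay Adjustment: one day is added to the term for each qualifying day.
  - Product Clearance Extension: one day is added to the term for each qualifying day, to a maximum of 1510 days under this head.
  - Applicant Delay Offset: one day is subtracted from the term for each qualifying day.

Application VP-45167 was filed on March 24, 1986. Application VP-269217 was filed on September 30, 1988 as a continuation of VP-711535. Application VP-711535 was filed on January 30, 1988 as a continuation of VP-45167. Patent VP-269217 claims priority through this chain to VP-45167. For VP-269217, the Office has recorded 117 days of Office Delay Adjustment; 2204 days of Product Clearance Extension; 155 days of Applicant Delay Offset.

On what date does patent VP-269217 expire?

2015-04-04

Earliest priority filing: 24 March 1986.
Base term: 24 March 1986 + 25 years → 24 March 2011.
Office Delay Adjustment: +117 days → 19 July 2011.
Product Clearance Extension: 2204 days claimed exceeds the 1510-day cap, so +1510 days → 6 September 2015.
Applicant Delay Offset: −155 days → 4 April 2015.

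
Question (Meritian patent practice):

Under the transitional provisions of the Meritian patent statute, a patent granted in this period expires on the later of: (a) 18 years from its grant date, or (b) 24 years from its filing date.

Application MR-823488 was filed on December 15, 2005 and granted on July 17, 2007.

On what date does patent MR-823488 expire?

(a) grant + 18 years → 17 July 2025.
(b) filing + 24 years → 15 December 2029.
Later of the two: 15 December 2029.

2029-12-15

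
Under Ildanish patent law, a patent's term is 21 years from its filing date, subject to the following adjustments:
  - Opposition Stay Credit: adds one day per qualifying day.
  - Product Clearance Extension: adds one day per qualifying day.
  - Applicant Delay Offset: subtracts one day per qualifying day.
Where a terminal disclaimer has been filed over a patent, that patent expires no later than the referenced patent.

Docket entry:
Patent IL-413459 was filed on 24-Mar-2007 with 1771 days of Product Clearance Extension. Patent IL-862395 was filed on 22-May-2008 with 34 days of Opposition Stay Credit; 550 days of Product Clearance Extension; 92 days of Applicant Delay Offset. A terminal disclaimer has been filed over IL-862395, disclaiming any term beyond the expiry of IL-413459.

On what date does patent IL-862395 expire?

Natural term of IL-862395:
  Base: filing + 21 years → 22 May 2029.
  Opposition Stay Credit: +34 days → 25 June 2029.
  Product Clearance Extension: +550 days → 27 December 2030.
  Applicant Delay Offset: −92 days → 26 September 2030.
Expiry of referenced patent IL-413459:
  Base: filing + 21 years → 24 March 2028.
  Product Clearance Extension: +1771 days → 28 January 2033.
Terminal disclaimer: IL-862395 expires on the earlier of 26 September 2030 and 28 January 2033.

September 26, 2030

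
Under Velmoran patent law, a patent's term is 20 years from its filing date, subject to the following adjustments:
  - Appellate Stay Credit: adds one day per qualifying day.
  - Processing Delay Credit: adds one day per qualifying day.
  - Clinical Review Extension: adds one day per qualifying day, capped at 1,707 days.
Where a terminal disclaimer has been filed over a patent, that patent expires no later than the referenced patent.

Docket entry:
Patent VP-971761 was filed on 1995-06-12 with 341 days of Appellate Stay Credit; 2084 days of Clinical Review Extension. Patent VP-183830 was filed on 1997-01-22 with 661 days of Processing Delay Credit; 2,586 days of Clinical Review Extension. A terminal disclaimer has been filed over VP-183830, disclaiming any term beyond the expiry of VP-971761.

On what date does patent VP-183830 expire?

January 19, 2021

Natural term of VP-183830:
  Base: filing + 20 years → 22 January 2017.
  Processing Delay Credit: +661 days → 14 November 2018.
  Clinical Review Extension: 2586 days claimed exceeds the 1707-day cap, so +1707 days → 18 July 2023.
Expiry of referenced patent VP-971761:
  Base: filing + 20 years → 12 June 2015.
  Appellate Stay Credit: +341 days → 18 May 2016.
  Clinical Review Extension: 2084 days claimed exceeds the 1707-day cap, so +1707 days → 19 January 2021.
Terminal disclaimer: VP-183830 expires on the earlier of 18 July 2023 and 19 January 2021.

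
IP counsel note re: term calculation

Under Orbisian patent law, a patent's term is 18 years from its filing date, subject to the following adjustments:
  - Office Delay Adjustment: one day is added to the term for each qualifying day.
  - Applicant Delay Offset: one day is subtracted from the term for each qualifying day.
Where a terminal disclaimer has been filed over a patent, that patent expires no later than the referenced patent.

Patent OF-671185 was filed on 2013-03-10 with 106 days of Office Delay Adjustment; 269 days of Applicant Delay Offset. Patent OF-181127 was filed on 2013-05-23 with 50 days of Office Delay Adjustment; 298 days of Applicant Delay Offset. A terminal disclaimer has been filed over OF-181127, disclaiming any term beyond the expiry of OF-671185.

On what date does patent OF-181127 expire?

Natural term of OF-181127:
  Base: filing + 18 years → 23 May 2031.
  Office Delay Adjustment: +50 days → 12 July 2031.
  Applicant Delay Offset: −298 days → 17 September 2030.
Expiry of referenced patent OF-671185:
  Base: filing + 18 years → 10 March 2031.
  Office Delay Adjustment: +106 days → 24 June 2031.
  Applicant Delay Offset: −269 days → 28 September 2030.
Terminal disclaimer: OF-181127 expires on the earlier of 17 September 2030 and 28 September 2030.

September 17, 2030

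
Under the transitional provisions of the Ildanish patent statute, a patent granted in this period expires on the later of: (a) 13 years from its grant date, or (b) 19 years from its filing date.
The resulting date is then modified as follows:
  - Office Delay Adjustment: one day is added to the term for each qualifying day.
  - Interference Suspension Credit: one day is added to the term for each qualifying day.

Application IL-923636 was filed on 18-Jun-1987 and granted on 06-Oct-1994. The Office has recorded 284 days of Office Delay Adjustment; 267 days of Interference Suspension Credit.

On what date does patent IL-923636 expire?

(a) grant + 13 years → 6 October 2007.
(b) filing + 19 years → 18 June 2006.
Later of the two: 6 October 2007.
Office Delay Adjustment: +284 days → 16 July 2008.
Interference Suspension Credit: +267 days → 9 April 2009.

2009-04-09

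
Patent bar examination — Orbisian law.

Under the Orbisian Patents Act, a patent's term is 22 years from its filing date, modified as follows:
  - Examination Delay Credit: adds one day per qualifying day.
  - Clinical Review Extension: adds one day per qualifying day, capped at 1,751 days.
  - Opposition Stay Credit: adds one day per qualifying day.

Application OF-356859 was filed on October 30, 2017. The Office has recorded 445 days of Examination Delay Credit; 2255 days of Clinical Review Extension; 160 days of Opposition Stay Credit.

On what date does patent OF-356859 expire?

Base term: filing date + 22 years → 30 October 2039.
Examination Delay Credit: +445 days → 17 January 2041.
Clinical Review Extension: 2255 days claimed exceeds the 1751-day cap, so +1751 days → 3 November 2045.
Opposition Stay Credit: +160 days → 12 April 2046.

April 12, 2046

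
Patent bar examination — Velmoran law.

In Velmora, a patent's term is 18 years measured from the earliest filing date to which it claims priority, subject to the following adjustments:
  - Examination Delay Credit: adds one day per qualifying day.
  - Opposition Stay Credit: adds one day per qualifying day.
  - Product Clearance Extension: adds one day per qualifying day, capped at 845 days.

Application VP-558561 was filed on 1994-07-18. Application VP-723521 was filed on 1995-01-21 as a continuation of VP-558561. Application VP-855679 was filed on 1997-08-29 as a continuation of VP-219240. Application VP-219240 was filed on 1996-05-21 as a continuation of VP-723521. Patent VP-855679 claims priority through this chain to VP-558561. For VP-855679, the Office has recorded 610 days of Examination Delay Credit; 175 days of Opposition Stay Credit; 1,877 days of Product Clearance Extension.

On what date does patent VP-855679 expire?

2017-01-03

Earliest priority filing: 18 July 1994.
Base term: 18 July 1994 + 18 years → 18 July 2012.
Examination Delay Credit: +610 days → 20 March 2014.
Opposition Stay Credit: +175 days → 11 September 2014.
Product Clearance Extension: 1877 days claimed exceeds the 845-day cap, so +845 days → 3 January 2017.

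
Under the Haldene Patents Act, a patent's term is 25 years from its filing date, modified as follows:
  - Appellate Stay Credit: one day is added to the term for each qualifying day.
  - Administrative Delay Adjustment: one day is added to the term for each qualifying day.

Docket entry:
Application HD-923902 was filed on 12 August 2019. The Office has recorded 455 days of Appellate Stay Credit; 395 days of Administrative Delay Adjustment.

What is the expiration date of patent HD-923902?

December 10, 2046

Base term: filing date + 25 years → 12 August 2044.
Appellate Stay Credit: +455 days → 10 November 2045.
Administrative Delay Adjustment: +395 days → 10 December 2046.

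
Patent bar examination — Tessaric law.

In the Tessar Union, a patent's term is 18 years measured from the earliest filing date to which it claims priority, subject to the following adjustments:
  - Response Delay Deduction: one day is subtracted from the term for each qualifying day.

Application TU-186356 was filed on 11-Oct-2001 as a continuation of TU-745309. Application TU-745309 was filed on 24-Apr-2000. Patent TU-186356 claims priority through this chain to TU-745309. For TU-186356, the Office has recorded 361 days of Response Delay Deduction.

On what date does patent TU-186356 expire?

Earliest priority filing: 24 April 2000.
Base term: 24 April 2000 + 18 years → 24 April 2018.
Response Delay Deduction: −361 days → 28 April 2017.

2017-04-28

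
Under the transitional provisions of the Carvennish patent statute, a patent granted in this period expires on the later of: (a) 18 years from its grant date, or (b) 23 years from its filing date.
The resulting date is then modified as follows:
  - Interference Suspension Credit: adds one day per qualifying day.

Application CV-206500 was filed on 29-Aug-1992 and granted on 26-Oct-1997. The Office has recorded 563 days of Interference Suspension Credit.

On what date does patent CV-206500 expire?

2017-05-11

(a) grant + 18 years → 26 October 2015.
(b) filing + 23 years → 29 August 2015.
Later of the two: 26 October 2015.
Interference Suspension Credit: +563 days → 11 May 2017.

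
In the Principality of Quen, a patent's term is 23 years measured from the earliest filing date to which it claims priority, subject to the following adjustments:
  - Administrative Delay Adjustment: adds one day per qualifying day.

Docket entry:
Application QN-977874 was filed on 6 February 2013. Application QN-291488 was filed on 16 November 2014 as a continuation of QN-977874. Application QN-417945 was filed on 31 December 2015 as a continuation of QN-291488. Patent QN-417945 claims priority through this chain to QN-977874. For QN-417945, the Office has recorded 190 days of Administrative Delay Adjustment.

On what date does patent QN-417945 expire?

Earliest priority filing: 6 February 2013.
Base term: 6 February 2013 + 23 years → 6 February 2036.
Administrative Delay Adjustment: +190 days → 14 August 2036.

2036-08-14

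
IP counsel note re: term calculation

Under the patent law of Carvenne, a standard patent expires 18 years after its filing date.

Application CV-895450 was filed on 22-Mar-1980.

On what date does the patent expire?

Filing date + 18 years → 22 March 1998.

March 22, 1998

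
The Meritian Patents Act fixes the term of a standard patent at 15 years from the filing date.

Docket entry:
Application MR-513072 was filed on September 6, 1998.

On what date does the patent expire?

2013-09-06

Filing date + 15 years → 6 September 2013.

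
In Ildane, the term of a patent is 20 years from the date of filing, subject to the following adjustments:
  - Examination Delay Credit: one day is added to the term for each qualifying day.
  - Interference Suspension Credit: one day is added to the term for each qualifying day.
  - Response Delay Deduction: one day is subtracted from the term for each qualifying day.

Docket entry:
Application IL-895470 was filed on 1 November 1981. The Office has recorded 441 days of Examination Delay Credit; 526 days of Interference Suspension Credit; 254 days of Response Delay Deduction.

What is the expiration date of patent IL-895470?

2003-10-15

Base term: filing date + 20 years → 1 November 2001.
Examination Delay Credit: +441 days → 16 January 2003.
Interference Suspension Credit: +526 days → 25 June 2004.
Response Delay Deduction: −254 days → 15 October 2003.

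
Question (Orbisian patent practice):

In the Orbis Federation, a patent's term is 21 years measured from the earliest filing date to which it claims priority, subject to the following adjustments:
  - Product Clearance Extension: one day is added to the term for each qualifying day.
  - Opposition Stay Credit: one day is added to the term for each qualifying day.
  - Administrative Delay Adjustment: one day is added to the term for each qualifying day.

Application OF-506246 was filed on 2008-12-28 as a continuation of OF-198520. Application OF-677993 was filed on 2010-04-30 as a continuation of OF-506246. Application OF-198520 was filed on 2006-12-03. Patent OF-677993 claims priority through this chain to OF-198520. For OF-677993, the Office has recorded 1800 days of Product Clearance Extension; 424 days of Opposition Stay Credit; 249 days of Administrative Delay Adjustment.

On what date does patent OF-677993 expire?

Earliest priority filing: 3 December 2006.
Base term: 3 December 2006 + 21 years → 3 December 2027.
Product Clearance Extension: +1800 days → 6 November 2032.
Opposition Stay Credit: +424 days → 4 January 2034.
Administrative Delay Adjustment: +249 days → 10 September 2034.

September 10, 2034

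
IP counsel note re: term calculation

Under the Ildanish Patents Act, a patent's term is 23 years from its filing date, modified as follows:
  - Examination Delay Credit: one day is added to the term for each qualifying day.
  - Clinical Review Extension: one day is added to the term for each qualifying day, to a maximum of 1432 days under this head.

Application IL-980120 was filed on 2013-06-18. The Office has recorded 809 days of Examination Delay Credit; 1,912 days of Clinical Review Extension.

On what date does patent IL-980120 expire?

Base term: filing date + 23 years → 18 June 2036.
Examination Delay Credit: +809 days → 5 September 2038.
Clinical Review Extension: 1912 days claimed exceeds the 1432-day cap, so +1432 days → 7 August 2042.

2042-08-07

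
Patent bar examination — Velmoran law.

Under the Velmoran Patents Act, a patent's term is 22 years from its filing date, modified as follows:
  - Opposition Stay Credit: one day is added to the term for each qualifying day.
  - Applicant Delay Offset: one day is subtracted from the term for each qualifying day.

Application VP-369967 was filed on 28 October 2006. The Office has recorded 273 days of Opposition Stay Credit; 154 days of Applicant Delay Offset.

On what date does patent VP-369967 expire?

February 24, 2029

Base term: filing date + 22 years → 28 October 2028.
Opposition Stay Credit: +273 days → 28 July 2029.
Applicant Delay Offset: −154 days → 24 February 2029.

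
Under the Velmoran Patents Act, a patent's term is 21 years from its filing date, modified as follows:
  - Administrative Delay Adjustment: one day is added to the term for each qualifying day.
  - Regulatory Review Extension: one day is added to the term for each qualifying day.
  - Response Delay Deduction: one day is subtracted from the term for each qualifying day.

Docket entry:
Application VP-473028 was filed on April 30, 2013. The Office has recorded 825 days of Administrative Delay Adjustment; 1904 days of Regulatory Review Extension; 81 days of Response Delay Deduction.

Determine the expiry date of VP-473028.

2041-07-30

Base term: filing date + 21 years → 30 April 2034.
Administrative Delay Adjustment: +825 days → 2 August 2036.
Regulatory Review Extension: +1904 days → 19 October 2041.
Response Delay Deduction: −81 days → 30 July 2041.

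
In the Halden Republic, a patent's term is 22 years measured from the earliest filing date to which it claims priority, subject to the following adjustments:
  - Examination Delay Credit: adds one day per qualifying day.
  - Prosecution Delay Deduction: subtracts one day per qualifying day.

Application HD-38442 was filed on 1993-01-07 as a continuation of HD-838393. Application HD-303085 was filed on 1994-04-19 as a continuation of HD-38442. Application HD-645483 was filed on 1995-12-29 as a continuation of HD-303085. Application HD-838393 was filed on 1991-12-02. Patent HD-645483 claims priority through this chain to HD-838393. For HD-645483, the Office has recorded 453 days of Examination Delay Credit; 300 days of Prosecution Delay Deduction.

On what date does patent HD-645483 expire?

2014-05-04

Earliest priority filing: 2 December 1991.
Base term: 2 December 1991 + 22 years → 2 December 2013.
Examination Delay Credit: +453 days → 28 February 2015.
Prosecution Delay Deduction: −300 days → 4 May 2014.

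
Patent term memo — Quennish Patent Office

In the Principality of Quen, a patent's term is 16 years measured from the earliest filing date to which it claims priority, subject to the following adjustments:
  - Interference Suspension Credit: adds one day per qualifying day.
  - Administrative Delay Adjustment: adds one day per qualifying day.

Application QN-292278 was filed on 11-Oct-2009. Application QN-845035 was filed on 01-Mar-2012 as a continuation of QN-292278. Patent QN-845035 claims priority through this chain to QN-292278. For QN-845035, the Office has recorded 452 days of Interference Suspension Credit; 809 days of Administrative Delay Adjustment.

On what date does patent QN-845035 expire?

2029-03-25

Earliest priority filing: 11 October 2009.
Base term: 11 October 2009 + 16 years → 11 October 2025.
Interference Suspension Credit: +452 days → 6 January 2027.
Administrative Delay Adjustment: +809 days → 25 March 2029.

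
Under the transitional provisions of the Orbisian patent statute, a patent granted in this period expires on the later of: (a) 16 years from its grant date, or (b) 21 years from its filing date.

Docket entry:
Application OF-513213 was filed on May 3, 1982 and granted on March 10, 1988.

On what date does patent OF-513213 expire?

March 10, 2004

(a) grant + 16 years → 10 March 2004.
(b) filing + 21 years → 3 May 2003.
Later of the two: 10 March 2004.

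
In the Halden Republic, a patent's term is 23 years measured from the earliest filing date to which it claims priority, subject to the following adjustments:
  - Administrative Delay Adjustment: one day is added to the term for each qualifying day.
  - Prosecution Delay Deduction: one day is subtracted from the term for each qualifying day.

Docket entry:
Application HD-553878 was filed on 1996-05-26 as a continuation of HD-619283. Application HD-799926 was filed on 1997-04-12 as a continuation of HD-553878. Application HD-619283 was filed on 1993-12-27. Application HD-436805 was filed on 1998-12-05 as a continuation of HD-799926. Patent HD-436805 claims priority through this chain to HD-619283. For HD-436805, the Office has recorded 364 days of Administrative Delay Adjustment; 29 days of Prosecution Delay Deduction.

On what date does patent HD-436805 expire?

November 27, 2017

Earliest priority filing: 27 December 1993.
Base term: 27 December 1993 + 23 years → 27 December 2016.
Administrative Delay Adjustment: +364 days → 26 December 2017.
Prosecution Delay Deduction: −29 days → 27 November 2017.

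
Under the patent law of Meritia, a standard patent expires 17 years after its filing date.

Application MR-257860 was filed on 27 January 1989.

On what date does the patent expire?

Filing date + 17 years → 27 January 2006.

2006-01-27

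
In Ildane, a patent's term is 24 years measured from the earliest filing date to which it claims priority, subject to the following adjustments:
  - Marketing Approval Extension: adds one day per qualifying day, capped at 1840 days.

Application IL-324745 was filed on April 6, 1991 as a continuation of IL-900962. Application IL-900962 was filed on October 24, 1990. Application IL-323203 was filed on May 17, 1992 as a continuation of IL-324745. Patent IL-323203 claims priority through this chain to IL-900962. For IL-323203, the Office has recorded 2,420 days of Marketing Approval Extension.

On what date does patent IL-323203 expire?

2019-11-07

Earliest priority filing: 24 October 1990.
Base term: 24 October 1990 + 24 years → 24 October 2014.
Marketing Approval Extension: 2420 days claimed exceeds the 1840-day cap, so +1840 days → 7 November 2019.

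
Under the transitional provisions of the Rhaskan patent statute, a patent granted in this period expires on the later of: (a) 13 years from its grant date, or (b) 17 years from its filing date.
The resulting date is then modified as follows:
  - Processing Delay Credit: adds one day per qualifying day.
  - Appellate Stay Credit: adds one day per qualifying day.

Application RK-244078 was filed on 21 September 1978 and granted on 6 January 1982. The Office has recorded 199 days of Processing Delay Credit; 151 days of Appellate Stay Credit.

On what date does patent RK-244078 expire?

1996-09-05

(a) grant + 13 years → 6 January 1995.
(b) filing + 17 years → 21 September 1995.
Later of the two: 21 September 1995.
Processing Delay Credit: +199 days → 7 April 1996.
Appellate Stay Credit: +151 days → 5 September 1996.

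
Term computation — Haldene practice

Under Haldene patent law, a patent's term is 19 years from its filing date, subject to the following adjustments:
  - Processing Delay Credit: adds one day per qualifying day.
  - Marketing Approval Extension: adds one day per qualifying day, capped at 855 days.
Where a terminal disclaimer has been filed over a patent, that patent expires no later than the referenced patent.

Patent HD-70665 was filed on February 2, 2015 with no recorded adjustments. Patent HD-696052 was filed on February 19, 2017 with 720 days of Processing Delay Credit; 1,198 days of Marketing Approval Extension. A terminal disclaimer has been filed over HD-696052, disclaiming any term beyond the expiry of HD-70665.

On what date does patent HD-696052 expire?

Natural term of HD-696052:
  Base: filing + 19 years → 19 February 2036.
  Processing Delay Credit: +720 days → 8 February 2038.
  Marketing Approval Extension: 1198 days claimed exceeds the 855-day cap, so +855 days → 12 June 2040.
Expiry of referenced patent HD-70665:
  Base: filing + 19 years → 2 February 2034.
Terminal disclaimer: HD-696052 expires on the earlier of 12 June 2040 and 2 February 2034.

2034-02-02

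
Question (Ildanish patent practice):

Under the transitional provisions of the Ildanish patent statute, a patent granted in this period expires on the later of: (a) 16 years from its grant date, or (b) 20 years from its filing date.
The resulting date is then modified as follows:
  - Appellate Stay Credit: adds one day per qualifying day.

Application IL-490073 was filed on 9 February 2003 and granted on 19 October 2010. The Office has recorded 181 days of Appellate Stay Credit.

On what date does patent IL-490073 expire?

April 18, 2027

(a) grant + 16 years → 19 October 2026.
(b) filing + 20 years → 9 February 2023.
Later of the two: 19 October 2026.
Appellate Stay Credit: +181 days → 18 April 2027.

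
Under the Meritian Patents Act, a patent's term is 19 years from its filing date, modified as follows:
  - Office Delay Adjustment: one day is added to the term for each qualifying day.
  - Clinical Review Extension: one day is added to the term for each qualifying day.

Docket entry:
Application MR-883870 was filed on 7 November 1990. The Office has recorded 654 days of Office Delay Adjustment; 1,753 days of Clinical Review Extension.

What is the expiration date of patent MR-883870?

June 10, 2016

Base term: filing date + 19 years → 7 November 2009.
Office Delay Adjustment: +654 days → 23 August 2011.
Clinical Review Extension: +1753 days → 10 June 2016.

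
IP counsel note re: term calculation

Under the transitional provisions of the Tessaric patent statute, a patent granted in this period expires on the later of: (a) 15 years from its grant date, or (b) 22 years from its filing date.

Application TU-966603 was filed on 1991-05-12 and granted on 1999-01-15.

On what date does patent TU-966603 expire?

(a) grant + 15 years → 15 January 2014.
(b) filing + 22 years → 12 May 2013.
Later of the two: 15 January 2014.

2014-01-15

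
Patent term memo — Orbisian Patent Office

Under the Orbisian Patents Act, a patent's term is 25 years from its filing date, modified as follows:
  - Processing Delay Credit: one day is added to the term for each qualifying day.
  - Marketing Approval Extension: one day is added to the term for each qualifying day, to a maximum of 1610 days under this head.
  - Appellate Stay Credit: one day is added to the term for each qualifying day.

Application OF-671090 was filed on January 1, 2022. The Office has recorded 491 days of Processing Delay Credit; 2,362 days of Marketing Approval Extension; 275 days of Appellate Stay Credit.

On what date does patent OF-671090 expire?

Base term: filing date + 25 years → 1 January 2047.
Processing Delay Credit: +491 days → 6 May 2048.
Marketing Approval Extension: 2362 days claimed exceeds the 1610-day cap, so +1610 days → 2 October 2052.
Appellate Stay Credit: +275 days → 4 July 2053.

July 4, 2053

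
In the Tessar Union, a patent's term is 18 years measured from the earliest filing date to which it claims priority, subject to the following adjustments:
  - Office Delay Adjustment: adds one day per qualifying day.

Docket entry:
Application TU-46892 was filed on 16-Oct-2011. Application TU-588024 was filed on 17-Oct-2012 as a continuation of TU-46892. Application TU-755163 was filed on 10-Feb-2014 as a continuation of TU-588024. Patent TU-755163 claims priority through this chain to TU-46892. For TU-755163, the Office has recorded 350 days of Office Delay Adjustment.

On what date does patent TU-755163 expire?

Earliest priority filing: 16 October 2011.
Base term: 16 October 2011 + 18 years → 16 October 2029.
Office Delay Adjustment: +350 days → 1 October 2030.

October 1, 2030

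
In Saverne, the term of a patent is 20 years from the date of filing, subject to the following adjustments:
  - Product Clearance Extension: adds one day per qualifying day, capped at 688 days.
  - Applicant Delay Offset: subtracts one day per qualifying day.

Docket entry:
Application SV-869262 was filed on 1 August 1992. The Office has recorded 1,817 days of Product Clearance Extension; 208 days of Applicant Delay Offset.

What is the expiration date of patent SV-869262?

2013-11-24

Base term: filing date + 20 years → 1 August 2012.
Product Clearance Extension: 1817 days claimed exceeds the 688-day cap, so +688 days → 20 June 2014.
Applicant Delay Offset: −208 days → 24 November 2013.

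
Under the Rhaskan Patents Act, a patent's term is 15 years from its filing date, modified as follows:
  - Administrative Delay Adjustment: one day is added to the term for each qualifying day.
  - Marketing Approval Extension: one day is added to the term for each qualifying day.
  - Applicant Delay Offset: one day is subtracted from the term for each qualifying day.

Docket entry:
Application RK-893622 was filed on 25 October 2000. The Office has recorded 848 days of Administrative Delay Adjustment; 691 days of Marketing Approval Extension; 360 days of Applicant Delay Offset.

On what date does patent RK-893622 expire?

January 16, 2019

Base term: filing date + 15 years → 25 October 2015.
Administrative Delay Adjustment: +848 days → 19 February 2018.
Marketing Approval Extension: +691 days → 11 January 2020.
Applicant Delay Offset: −360 days → 16 January 2019.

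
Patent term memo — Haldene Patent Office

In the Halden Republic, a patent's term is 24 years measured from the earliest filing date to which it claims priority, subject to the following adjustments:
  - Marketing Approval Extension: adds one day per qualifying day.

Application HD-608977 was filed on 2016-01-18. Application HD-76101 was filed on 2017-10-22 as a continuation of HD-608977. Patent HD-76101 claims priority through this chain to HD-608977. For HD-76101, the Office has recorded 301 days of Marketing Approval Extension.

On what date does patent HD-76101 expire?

November 14, 2040

Earliest priority filing: 18 January 2016.
Base term: 18 January 2016 + 24 years → 18 January 2040.
Marketing Approval Extension: +301 days → 14 November 2040.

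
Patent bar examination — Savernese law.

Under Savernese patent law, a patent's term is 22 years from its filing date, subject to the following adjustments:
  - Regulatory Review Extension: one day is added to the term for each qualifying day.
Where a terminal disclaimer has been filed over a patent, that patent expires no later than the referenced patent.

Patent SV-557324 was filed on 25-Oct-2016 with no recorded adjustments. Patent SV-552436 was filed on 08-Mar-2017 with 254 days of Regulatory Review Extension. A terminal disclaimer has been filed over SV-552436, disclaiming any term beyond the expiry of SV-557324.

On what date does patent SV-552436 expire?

October 25, 2038

Natural term of SV-552436:
  Base: filing + 22 years → 8 March 2039.
  Regulatory Review Extension: +254 days → 17 November 2039.
Expiry of referenced patent SV-557324:
  Base: filing + 22 years → 25 October 2038.
Terminal disclaimer: SV-552436 expires on the earlier of 17 November 2039 and 25 October 2038.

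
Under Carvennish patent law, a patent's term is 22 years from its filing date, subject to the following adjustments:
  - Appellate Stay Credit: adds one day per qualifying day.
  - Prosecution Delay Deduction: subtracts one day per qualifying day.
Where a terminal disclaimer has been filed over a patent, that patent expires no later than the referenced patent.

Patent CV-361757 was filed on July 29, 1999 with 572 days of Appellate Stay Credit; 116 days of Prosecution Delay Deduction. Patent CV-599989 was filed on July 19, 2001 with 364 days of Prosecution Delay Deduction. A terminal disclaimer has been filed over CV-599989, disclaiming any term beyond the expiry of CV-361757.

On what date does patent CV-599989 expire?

2022-07-20

Natural term of CV-599989:
  Base: filing + 22 years → 19 July 2023.
  Prosecution Delay Deduction: −364 days → 20 July 2022.
Expiry of referenced patent CV-361757:
  Base: filing + 22 years → 29 July 2021.
  Appellate Stay Credit: +572 days → 21 February 2023.
  Prosecution Delay Deduction: −116 days → 28 October 2022.
Terminal disclaimer: CV-599989 expires on the earlier of 20 July 2022 and 28 October 2022.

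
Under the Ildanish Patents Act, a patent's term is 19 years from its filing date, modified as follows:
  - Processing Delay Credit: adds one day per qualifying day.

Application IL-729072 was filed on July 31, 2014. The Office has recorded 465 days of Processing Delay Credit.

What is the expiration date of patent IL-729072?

2034-11-08

Base term: filing date + 19 years → 31 July 2033.
Processing Delay Credit: +465 days → 8 November 2034.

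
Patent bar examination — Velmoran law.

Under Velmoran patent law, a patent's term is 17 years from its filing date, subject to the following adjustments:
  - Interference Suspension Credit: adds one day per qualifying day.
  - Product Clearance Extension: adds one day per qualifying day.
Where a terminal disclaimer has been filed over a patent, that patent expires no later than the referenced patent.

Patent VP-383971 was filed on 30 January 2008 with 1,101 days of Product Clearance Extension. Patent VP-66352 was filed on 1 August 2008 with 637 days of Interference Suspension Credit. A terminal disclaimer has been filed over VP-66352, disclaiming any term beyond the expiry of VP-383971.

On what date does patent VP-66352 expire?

Natural term of VP-66352:
  Base: filing + 17 years → 1 August 2025.
  Interference Suspension Credit: +637 days → 30 April 2027.
Expiry of referenced patent VP-383971:
  Base: filing + 17 years → 30 January 2025.
  Product Clearance Extension: +1101 days → 5 February 2028.
Terminal disclaimer: VP-66352 expires on the earlier of 30 April 2027 and 5 February 2028.

2027-04-30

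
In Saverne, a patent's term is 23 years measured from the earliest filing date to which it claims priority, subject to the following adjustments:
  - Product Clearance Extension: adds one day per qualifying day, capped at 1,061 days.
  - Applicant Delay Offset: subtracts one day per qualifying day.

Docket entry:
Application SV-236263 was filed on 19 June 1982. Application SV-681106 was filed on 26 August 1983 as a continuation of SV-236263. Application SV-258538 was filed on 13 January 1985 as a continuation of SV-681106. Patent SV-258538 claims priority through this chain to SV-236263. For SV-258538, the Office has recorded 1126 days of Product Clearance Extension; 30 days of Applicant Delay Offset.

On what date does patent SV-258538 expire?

April 15, 2008

Earliest priority filing: 19 June 1982.
Base term: 19 June 1982 + 23 years → 19 June 2005.
Product Clearance Extension: 1126 days claimed exceeds the 1061-day cap, so +1061 days → 15 May 2008.
Applicant Delay Offset: −30 days → 15 April 2008.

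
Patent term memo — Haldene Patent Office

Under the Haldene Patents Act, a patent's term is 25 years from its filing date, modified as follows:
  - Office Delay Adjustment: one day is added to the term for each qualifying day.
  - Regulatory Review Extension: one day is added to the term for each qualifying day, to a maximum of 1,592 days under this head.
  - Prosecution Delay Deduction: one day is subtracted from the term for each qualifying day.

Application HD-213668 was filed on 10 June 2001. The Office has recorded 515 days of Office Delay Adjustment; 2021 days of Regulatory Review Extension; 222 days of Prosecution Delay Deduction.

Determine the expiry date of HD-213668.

2031-08-08

Base term: filing date + 25 years → 10 June 2026.
Office Delay Adjustment: +515 days → 7 November 2027.
Regulatory Review Extension: 2021 days claimed exceeds the 1592-day cap, so +1592 days → 17 March 2032.
Prosecution Delay Deduction: −222 days → 8 August 2031.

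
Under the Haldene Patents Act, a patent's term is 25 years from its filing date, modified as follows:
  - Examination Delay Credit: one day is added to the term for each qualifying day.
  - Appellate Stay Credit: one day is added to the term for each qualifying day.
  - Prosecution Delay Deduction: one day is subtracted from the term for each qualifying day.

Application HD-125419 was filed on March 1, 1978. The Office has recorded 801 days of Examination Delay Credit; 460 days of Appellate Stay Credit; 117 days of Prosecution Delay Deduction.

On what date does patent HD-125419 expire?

Base term: filing date + 25 years → 1 March 2003.
Examination Delay Credit: +801 days → 10 May 2005.
Appellate Stay Credit: +460 days → 13 August 2006.
Prosecution Delay Deduction: −117 days → 18 April 2006.

2006-04-18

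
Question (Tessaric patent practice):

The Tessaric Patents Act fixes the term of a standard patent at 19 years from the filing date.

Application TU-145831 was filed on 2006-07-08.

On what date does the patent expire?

July 8, 2025

Filing date + 19 years → 8 July 2025.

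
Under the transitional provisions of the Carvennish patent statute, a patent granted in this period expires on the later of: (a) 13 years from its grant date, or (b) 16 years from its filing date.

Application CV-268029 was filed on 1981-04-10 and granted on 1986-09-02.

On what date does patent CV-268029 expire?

September 2, 1999

(a) grant + 13 years → 2 September 1999.
(b) filing + 16 years → 10 April 1997.
Later of the two: 2 September 1999.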